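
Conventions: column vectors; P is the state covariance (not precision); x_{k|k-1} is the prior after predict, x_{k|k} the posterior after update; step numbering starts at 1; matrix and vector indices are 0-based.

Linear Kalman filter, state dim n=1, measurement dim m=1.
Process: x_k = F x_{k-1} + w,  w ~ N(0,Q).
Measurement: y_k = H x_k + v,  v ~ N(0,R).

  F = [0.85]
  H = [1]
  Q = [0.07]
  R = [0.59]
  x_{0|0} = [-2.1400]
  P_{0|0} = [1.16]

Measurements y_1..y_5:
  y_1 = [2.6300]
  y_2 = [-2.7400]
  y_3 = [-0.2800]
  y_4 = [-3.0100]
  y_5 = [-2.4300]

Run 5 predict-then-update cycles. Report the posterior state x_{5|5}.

step 1: x^-=[-1.8190]  P^-=[0.9081]  S=[1.4981]  K=[0.6062]  nu=[4.4490]  x^+=[0.8778]  P^+=[0.3576]
step 2: x^-=[0.7462]  P^-=[0.3284]  S=[0.9184]  K=[0.3576]  nu=[-3.4862]  x^+=[-0.5004]  P^+=[0.2110]
step 3: x^-=[-0.4253]  P^-=[0.2224]  S=[0.8124]  K=[0.2738]  nu=[0.1453]  x^+=[-0.3855]  P^+=[0.1615]
step 4: x^-=[-0.3277]  P^-=[0.1867]  S=[0.7767]  K=[0.2404]  nu=[-2.6823]  x^+=[-0.9725]  P^+=[0.1418]
step 5: x^-=[-0.8266]  P^-=[0.1725]  S=[0.7625]  K=[0.2262]  nu=[-1.6034]  x^+=[-1.1893]  P^+=[0.1335]

x_post = [-1.1893]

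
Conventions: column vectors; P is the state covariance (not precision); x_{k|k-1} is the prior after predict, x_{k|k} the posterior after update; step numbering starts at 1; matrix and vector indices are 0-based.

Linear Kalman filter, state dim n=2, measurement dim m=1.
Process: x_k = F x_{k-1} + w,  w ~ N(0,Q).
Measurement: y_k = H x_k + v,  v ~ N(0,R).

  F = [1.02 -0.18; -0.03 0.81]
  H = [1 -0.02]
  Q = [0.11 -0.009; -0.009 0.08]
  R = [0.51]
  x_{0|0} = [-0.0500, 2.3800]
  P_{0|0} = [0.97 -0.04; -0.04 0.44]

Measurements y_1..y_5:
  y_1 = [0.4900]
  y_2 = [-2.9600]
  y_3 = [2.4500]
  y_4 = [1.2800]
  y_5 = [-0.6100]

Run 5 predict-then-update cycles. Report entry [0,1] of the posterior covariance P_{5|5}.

P_post[0,1] = -0.0555

step 1: x^-=[-0.4794, 1.9293]  P^-=[1.1481 -0.1361; -0.1361 0.3715]  S=[1.6637]  K=[0.6917; -0.0863]  nu=[1.0080]  x^+=[0.2179, 1.8423]  P^+=[0.3520 -0.0368; -0.0368 0.3591]
step 2: x^-=[-0.1094, 1.4858]  P^-=[0.5014 -0.1027; -0.1027 0.3177]  S=[1.0157]  K=[0.4957; -0.1074]  nu=[-2.8209]  x^+=[-1.5078, 1.7888]  P^+=[0.2518 -0.0487; -0.0487 0.3060]
step 3: x^-=[-1.8599, 1.4941]  P^-=[0.3998 -0.1018; -0.1018 0.2834]  S=[0.9140]  K=[0.4397; -0.1176]  nu=[4.3398]  x^+=[0.0481, 0.9839]  P^+=[0.2231 -0.0545; -0.0545 0.2707]
step 4: x^-=[-0.1280, 0.7955]  P^-=[0.3709 -0.1007; -0.1007 0.2605]  S=[0.8851]  K=[0.4214; -0.1196]  nu=[1.4240]  x^+=[0.4720, 0.6252]  P^+=[0.2138 -0.0560; -0.0560 0.2478]
step 5: x^-=[0.3689, 0.4923]  P^-=[0.3610 -0.0983; -0.0983 0.2455]  S=[0.8751]  K=[0.4148; -0.1179]  nu=[-0.9691]  x^+=[-0.0331, 0.6065]  P^+=[0.2105 -0.0555; -0.0555 0.2333]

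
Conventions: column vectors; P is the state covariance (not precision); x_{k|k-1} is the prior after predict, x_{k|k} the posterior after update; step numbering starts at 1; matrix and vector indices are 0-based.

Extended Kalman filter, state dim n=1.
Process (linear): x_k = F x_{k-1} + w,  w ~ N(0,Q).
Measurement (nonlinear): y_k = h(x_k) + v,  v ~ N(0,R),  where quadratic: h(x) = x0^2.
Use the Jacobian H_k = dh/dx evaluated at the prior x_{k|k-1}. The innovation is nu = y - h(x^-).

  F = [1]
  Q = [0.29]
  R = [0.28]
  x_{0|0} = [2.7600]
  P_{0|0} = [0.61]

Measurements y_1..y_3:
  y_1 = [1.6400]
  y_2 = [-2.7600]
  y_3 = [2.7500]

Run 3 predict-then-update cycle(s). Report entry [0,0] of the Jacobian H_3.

H_jac[0,0] = 0.3052

step 1: x^-=[2.7600]  P^-=[0.9000]  H_jac=[5.5200]  S=[27.7034]  K=[0.1793]  nu=[-5.9776]  x^+=[1.6880]  P^+=[0.0091]
step 2: x^-=[1.6880]  P^-=[0.2991]  H_jac=[3.3761]  S=[3.6891]  K=[0.2737]  nu=[-5.6095]  x^+=[0.1526]  P^+=[0.0227]
step 3: x^-=[0.1526]  P^-=[0.3127]  H_jac=[0.3052]  S=[0.3091]  K=[0.3088]  nu=[2.7267]  x^+=[0.9945]  P^+=[0.2832]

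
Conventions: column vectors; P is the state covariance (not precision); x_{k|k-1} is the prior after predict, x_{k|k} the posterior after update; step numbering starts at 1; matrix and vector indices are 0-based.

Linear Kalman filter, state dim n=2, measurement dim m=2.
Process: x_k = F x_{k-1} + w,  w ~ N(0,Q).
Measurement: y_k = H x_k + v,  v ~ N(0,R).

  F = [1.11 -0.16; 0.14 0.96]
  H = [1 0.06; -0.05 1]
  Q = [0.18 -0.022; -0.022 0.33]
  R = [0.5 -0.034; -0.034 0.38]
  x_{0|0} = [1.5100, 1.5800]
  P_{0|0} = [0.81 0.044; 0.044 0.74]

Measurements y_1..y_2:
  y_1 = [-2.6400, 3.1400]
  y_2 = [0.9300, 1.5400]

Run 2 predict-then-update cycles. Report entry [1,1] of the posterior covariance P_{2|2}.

P_post[1,1] = 0.2290

step 1: x^-=[1.4233, 1.7282]  P^-=[1.1813 0.0361; 0.0361 1.0397]  S=[1.6894 0.0053; 0.0053 1.4190]  K=[0.7006 -0.0188; 0.0560 0.7312]  nu=[-4.1670, 1.4830]  x^+=[-1.5240, 2.5792]  P^+=[0.3517 -0.0134; -0.0134 0.2753]
step 2: x^-=[-2.1043, 2.2627]  P^-=[0.6252 -0.0236; -0.0236 0.5870]  S=[1.1245 -0.0535; -0.0535 0.9709]  K=[0.5535 -0.0260; 0.0393 0.6080]  nu=[2.8985, -0.8279]  x^+=[-0.4785, 1.8733]  P^+=[0.2785 -0.0148; -0.0148 0.2290]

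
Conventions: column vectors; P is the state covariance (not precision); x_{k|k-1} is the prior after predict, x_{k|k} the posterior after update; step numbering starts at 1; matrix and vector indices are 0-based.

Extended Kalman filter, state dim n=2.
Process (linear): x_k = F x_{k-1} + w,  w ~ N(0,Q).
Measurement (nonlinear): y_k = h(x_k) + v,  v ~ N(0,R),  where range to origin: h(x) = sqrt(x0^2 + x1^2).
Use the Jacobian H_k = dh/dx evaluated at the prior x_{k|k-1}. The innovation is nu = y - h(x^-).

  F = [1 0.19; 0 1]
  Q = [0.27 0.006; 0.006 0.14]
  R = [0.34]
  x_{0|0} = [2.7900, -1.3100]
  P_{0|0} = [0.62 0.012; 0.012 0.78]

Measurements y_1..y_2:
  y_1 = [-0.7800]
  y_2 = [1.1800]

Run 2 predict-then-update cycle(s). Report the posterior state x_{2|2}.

x_post = [-0.1906, -1.0009]

step 1: x^-=[2.5411, -1.3100]  P^-=[0.9227 0.1662; 0.1662 0.9200]  H_jac=[0.8888 -0.4582]  S=[1.1268]  K=[0.6603; -0.2430]  nu=[-3.6389]  x^+=[0.1384, -0.4256]  P^+=[0.4315 0.3470; 0.3470 0.8535]
step 2: x^-=[0.0575, -0.4256]  P^-=[0.8641 0.5152; 0.5152 0.9935]  H_jac=[0.1339 -0.9910]  S=[1.1944]  K=[-0.3306; -0.7665]  nu=[0.7505]  x^+=[-0.1906, -1.0009]  P^+=[0.7336 0.2125; 0.2125 0.2917]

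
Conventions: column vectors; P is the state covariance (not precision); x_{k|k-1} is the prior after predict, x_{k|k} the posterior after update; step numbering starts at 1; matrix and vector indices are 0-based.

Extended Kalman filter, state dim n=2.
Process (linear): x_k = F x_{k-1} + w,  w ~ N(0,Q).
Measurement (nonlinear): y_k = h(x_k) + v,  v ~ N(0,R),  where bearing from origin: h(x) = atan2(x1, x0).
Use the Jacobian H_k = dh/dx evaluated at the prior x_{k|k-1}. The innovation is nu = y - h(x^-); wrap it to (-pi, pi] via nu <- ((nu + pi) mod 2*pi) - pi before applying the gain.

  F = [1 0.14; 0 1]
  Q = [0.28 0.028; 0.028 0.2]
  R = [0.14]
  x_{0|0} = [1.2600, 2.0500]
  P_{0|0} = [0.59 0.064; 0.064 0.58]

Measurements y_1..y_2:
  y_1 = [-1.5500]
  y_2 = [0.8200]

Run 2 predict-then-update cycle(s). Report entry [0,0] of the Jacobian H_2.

H_jac[0,0] = -0.0435

step 1: x^-=[1.5470, 2.0500]  P^-=[0.8993 0.1732; 0.1732 0.7800]  H_jac=[-0.3108 0.2345]  S=[0.2445]  K=[-0.9769; 0.5280]  nu=[-2.4743]  x^+=[3.9642, 0.7435]  P^+=[0.6659 0.2993; 0.2993 0.7118]
step 2: x^-=[4.0683, 0.7435]  P^-=[1.0437 0.4270; 0.4270 0.9118]  H_jac=[-0.0435 0.2379]  S=[0.1847]  K=[0.3042; 1.0736]  nu=[0.6392]  x^+=[4.2627, 1.4298]  P^+=[1.0266 0.3667; 0.3667 0.6989]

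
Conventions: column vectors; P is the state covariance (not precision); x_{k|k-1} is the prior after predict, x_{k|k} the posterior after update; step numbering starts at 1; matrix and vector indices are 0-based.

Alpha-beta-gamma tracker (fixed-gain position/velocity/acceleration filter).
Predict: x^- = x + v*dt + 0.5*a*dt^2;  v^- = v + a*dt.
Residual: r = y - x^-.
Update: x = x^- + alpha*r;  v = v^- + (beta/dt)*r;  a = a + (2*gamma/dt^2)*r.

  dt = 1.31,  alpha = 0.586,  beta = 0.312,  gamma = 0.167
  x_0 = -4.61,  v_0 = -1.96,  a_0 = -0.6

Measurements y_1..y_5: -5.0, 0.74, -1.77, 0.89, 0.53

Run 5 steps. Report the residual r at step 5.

step 1: x_pred=-7.6924  r=2.6924  x^+=-6.1147  v^+=-2.1047  a^+=-0.0760
step 2: x_pred=-8.9371  r=9.6771  x^+=-3.2663  v^+=0.1005  a^+=1.8074
step 3: x_pred=-1.5838  r=-0.1862  x^+=-1.6929  v^+=2.4239  a^+=1.7712
step 4: x_pred=3.0022  r=-2.1122  x^+=1.7644  v^+=4.2411  a^+=1.3601
step 5: x_pred=8.4874  r=-7.9574  x^+=3.8243  v^+=4.1277  a^+=-0.1886

resid = -7.9574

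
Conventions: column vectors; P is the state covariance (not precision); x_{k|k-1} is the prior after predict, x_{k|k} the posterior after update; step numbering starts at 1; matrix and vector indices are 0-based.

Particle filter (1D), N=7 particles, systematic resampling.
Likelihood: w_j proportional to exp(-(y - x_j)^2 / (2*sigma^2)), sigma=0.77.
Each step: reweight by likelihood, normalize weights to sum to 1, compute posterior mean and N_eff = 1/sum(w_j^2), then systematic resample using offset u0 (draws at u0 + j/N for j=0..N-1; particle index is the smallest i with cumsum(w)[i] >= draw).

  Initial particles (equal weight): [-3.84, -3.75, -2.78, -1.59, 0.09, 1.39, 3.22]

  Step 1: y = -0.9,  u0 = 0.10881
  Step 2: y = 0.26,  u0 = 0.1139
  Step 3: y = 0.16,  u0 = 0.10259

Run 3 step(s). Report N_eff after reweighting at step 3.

step 1: w=[0.0006, 0.0009, 0.0433, 0.5714, 0.3735, 0.0102, 0.0000]  mean=-0.9867  Neff=2.1368  idx=[3, 3, 3, 3, 4, 4, 4]
step 2: w=[0.0177, 0.0177, 0.0177, 0.0177, 0.3097, 0.3097, 0.3097]  mean=-0.0290  Neff=3.4597  idx=[4, 4, 5, 5, 5, 6, 6]
step 3: w=[0.1429, 0.1429, 0.1429, 0.1429, 0.1429, 0.1429, 0.1429]  mean=0.0900  Neff=7.0000  idx=[0, 1, 2, 3, 4, 5, 6]

N_eff = 7.0000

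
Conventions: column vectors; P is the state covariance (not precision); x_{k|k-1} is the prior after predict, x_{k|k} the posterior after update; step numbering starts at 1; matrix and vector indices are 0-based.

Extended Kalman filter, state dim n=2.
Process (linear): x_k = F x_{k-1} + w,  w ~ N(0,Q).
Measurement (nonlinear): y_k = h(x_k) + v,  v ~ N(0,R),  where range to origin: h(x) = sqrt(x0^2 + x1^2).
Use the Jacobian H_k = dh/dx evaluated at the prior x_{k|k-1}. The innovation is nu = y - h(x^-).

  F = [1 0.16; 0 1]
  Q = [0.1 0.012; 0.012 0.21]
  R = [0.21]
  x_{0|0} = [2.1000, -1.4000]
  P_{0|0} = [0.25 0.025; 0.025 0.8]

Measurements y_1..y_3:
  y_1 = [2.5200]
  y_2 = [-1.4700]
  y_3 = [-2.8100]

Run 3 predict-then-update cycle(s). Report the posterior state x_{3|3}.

x_post = [-1.4903, -1.9004]

step 1: x^-=[1.8760, -1.4000]  P^-=[0.3785 0.1650; 0.1650 1.0100]  H_jac=[0.8014 -0.5981]  S=[0.6562]  K=[0.3119; -0.7190]  nu=[0.1792]  x^+=[1.9319, -1.5288]  P^+=[0.3147 0.3121; 0.3121 0.6707]
step 2: x^-=[1.6873, -1.5288]  P^-=[0.5317 0.4315; 0.4315 0.8807]  H_jac=[0.7410 -0.6715]  S=[0.4697]  K=[0.2221; -0.5783]  nu=[-3.7469]  x^+=[0.8551, 0.6382]  P^+=[0.5086 0.4918; 0.4918 0.7236]
step 3: x^-=[0.9573, 0.6382]  P^-=[0.7844 0.6196; 0.6196 0.9336]  H_jac=[0.8321 0.5547]  S=[1.6123]  K=[0.6180; 0.6410]  nu=[-3.9605]  x^+=[-1.4903, -1.9004]  P^+=[0.1687 -0.0191; -0.0191 0.2713]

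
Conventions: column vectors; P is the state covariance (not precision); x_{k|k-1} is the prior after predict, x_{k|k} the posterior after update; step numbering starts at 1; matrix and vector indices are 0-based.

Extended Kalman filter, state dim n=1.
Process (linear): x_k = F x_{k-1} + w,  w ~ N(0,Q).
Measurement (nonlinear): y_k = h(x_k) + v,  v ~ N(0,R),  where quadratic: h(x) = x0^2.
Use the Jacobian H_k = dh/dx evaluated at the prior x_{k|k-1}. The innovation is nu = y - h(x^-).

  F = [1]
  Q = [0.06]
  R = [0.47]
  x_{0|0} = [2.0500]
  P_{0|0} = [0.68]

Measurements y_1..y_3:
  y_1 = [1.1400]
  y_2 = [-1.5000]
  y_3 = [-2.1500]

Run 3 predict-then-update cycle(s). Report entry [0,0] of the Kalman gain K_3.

step 1: x^-=[2.0500]  P^-=[0.7400]  H_jac=[4.1000]  S=[12.9094]  K=[0.2350]  nu=[-3.0625]  x^+=[1.3302]  P^+=[0.0269]
step 2: x^-=[1.3302]  P^-=[0.0869]  H_jac=[2.6605]  S=[1.0854]  K=[0.2131]  nu=[-3.2695]  x^+=[0.6335]  P^+=[0.0376]
step 3: x^-=[0.6335]  P^-=[0.0976]  H_jac=[1.2669]  S=[0.6267]  K=[0.1974]  nu=[-2.5513]  x^+=[0.1299]  P^+=[0.0732]

K[0,0] = 0.1974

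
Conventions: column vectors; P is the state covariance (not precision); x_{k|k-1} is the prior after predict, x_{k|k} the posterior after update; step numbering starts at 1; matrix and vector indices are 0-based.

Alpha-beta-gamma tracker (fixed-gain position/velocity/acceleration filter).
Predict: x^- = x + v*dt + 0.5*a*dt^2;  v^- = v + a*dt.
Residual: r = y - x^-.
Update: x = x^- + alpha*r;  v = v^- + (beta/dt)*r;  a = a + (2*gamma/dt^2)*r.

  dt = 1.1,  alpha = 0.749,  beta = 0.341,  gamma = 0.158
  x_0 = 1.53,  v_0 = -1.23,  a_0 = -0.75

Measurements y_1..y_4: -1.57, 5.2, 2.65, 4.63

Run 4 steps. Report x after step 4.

step 1: x_pred=-0.2768  r=-1.2933  x^+=-1.2454  v^+=-2.4559  a^+=-1.0877
step 2: x_pred=-4.6050  r=9.8050  x^+=2.7390  v^+=-0.6129  a^+=1.4729
step 3: x_pred=2.9559  r=-0.3059  x^+=2.7268  v^+=0.9125  a^+=1.3930
step 4: x_pred=4.5733  r=0.0567  x^+=4.6158  v^+=2.4624  a^+=1.4078

x_post = 4.6158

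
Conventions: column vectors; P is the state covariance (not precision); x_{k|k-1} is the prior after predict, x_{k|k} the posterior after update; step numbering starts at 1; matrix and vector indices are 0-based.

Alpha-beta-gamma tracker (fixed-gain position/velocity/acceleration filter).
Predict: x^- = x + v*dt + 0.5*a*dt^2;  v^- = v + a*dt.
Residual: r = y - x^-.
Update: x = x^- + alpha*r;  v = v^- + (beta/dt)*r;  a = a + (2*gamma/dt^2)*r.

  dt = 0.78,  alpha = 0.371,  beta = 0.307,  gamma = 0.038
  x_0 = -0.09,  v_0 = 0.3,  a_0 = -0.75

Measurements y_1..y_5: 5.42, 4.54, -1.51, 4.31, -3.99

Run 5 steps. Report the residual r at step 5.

resid = -6.6408

step 1: x_pred=-0.0842  r=5.5042  x^+=1.9579  v^+=1.8814  a^+=-0.0624
step 2: x_pred=3.4064  r=1.1336  x^+=3.8269  v^+=2.2789  a^+=0.0792
step 3: x_pred=5.6285  r=-7.1385  x^+=2.9801  v^+=-0.4690  a^+=-0.8126
step 4: x_pred=2.3671  r=1.9429  x^+=3.0879  v^+=-0.3381  a^+=-0.5699
step 5: x_pred=2.6508  r=-6.6408  x^+=0.1871  v^+=-3.3964  a^+=-1.3994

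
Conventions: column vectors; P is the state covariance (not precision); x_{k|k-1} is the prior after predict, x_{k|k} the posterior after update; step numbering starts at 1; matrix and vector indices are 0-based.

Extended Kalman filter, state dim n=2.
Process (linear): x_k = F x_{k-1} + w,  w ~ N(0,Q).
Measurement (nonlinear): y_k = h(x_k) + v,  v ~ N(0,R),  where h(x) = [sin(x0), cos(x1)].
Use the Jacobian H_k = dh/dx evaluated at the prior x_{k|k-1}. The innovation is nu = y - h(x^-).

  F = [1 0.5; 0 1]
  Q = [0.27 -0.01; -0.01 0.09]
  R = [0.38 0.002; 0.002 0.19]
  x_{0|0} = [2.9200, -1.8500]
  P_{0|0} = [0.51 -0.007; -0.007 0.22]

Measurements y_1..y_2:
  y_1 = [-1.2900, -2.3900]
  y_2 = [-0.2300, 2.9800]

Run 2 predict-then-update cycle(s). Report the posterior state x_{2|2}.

step 1: x^-=[1.9950, -1.8500]  P^-=[0.8280 0.0930; 0.0930 0.3100]  H_jac=[-0.4116 0.0000; 0.0000 0.9613]  S=[0.5203 -0.0348; -0.0348 0.4765]  K=[-0.6456 0.1405; -0.0319 0.6231]  nu=[-2.2014, -2.1144]  x^+=[3.1193, -3.0973]  P^+=[0.5954 0.0264; 0.0264 0.1231]
step 2: x^-=[1.5706, -3.0973]  P^-=[0.9226 0.0780; 0.0780 0.2131]  H_jac=[0.0002 0.0000; 0.0000 0.0443]  S=[0.3800 0.0020; 0.0020 0.1904]  K=[0.0003 0.0181; -0.0002 0.0496]  nu=[-1.2300, 3.9790]  x^+=[1.6424, -2.8998]  P^+=[0.9225 0.0778; 0.0778 0.2126]

x_post = [1.6424, -2.8998]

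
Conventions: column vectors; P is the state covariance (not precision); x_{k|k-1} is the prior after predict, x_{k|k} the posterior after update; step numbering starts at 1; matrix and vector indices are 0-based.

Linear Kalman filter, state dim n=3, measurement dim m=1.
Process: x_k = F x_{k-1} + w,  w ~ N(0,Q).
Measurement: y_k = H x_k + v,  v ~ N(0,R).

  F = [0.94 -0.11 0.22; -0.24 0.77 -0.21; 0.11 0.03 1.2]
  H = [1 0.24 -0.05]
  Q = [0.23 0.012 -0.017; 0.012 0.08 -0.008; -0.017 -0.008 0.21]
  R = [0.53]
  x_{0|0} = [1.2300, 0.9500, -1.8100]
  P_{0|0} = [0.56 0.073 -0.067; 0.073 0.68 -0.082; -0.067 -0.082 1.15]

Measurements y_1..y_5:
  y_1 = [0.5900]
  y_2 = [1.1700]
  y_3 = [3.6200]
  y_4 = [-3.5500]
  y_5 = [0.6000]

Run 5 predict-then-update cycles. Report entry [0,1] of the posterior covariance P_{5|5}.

step 1: x^-=[0.6535, 0.8164, -2.0082]  P^-=[0.7499 -0.1693 0.2765; -0.1693 0.5589 -0.3456; 0.2765 -0.3456 1.8503]  S=[1.2161]  K=[0.5719; -0.0147; 0.0831]  nu=[-0.3598]  x^+=[0.4477, 0.8217, -2.0381]  P^+=[0.3522 -0.1591 0.2187; -0.1591 0.5587 -0.3441; 0.2187 -0.3441 1.8419]
step 2: x^-=[-0.1179, 0.9533, -2.3718]  P^-=[0.7771 -0.4402 0.7964; -0.4402 0.7049 -0.8647; 0.7964 -0.8647 2.8990]  S=[1.0848]  K=[0.5823; -0.2100; 0.4093]  nu=[0.9405]  x^+=[0.4298, 0.7558, -1.9869]  P^+=[0.4093 -0.3076 0.5379; -0.3076 0.6571 -0.7715; 0.5379 -0.7715 2.7173]
step 3: x^-=[-0.1163, 0.8960, -2.3143]  P^-=[1.0546 -0.7754 1.4521; -0.7754 1.0304 -1.5876; 1.4521 -1.5876 4.2129]  S=[1.1752]  K=[0.6772; -0.3818; 0.7322]  nu=[3.4055]  x^+=[2.1901, -0.4042, 0.1792]  P^+=[0.5156 -0.4715 0.8694; -0.4715 0.8591 -1.2591; 0.8694 -1.2591 3.5829]
step 4: x^-=[2.1426, -0.8745, 0.4438]  P^-=[1.3874 -1.1562 2.1313; -1.1562 1.4461 -2.3671; 2.1313 -2.3671 5.5121]  S=[1.3032]  K=[0.7699; -0.5301; 0.9881]  nu=[-5.4605]  x^+=[-2.0616, 2.0200, -4.9517]  P^+=[0.6149 -0.6244 1.1400; -0.6244 1.0799 -1.6845; 1.1400 -1.6845 4.2398]
step 5: x^-=[-3.2495, 3.0900, -6.1082]  P^-=[1.6737 -1.4920 2.6770; -1.4920 1.8331 -3.0166; 2.6770 -3.0166 6.4992]  S=[1.4141]  K=[0.8357; -0.6373; 1.1512]  nu=[2.8024]  x^+=[-0.9074, 1.3042, -2.8819]  P^+=[0.6861 -0.7388 1.3164; -0.7388 1.2589 -1.9792; 1.3164 -1.9792 4.6250]

P_post[0,1] = -0.7388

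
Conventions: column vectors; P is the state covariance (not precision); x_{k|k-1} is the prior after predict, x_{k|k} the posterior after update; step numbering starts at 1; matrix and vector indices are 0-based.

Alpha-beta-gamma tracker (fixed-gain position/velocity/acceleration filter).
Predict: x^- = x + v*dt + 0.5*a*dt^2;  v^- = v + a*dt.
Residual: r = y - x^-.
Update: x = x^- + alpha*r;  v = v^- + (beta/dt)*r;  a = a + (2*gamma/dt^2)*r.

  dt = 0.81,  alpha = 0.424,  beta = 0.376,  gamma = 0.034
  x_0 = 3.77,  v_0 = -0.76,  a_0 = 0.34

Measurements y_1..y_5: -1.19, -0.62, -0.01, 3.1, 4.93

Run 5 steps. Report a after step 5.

step 1: x_pred=3.2659  r=-4.4559  x^+=1.3766  v^+=-2.5530  a^+=-0.1218
step 2: x_pred=-0.7313  r=0.1113  x^+=-0.6841  v^+=-2.6000  a^+=-0.1103
step 3: x_pred=-2.8263  r=2.8163  x^+=-1.6322  v^+=-1.3820  a^+=0.1816
step 4: x_pred=-2.6921  r=5.7921  x^+=-0.2362  v^+=1.4537  a^+=0.7819
step 5: x_pred=1.1978  r=3.7322  x^+=2.7802  v^+=3.8196  a^+=1.1687

a_post = 1.1687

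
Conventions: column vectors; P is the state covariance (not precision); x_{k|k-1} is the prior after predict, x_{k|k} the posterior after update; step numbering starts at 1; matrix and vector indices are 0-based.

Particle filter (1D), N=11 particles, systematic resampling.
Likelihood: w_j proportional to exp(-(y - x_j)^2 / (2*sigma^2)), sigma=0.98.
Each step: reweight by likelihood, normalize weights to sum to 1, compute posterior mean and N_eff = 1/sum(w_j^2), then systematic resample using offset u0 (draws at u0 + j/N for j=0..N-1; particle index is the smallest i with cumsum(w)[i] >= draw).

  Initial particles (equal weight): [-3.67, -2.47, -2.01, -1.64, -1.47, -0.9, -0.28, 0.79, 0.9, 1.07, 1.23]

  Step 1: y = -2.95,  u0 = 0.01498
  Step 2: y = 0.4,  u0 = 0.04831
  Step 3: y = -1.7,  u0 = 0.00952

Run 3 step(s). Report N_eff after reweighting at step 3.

step 1: w=[0.2425, 0.2817, 0.2005, 0.1300, 0.1015, 0.0356, 0.0078, 0.0002, 0.0001, 0.0001, 0.0000]  mean=-2.3848  Neff=4.8340  idx=[0, 0, 0, 1, 1, 1, 2, 2, 3, 3, 4]
step 2: w=[0.0003, 0.0003, 0.0003, 0.0259, 0.0259, 0.0259, 0.0917, 0.0917, 0.2162, 0.2162, 0.3055]  mean=-1.7225  Neff=4.8631  idx=[4, 6, 7, 8, 8, 9, 9, 9, 10, 10, 10]
step 3: w=[0.0696, 0.0902, 0.0902, 0.0946, 0.0946, 0.0946, 0.0946, 0.0946, 0.0922, 0.0922, 0.0922]  mean=-1.7175  Neff=10.9364  idx=[0, 1, 2, 3, 4, 5, 6, 7, 8, 9, 10]

N_eff = 10.9364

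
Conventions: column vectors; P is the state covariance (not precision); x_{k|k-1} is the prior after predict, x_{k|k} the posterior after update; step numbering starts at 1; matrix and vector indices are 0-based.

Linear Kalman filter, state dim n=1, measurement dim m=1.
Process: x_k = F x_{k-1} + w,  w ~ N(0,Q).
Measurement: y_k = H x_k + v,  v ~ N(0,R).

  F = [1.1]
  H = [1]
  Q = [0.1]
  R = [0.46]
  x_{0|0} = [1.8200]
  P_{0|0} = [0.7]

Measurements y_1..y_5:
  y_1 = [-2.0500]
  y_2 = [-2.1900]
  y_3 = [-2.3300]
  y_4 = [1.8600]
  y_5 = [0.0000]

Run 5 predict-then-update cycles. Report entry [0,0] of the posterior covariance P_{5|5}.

step 1: x^-=[2.0020]  P^-=[0.9470]  S=[1.4070]  K=[0.6731]  nu=[-4.0520]  x^+=[-0.7253]  P^+=[0.3096]
step 2: x^-=[-0.7978]  P^-=[0.4746]  S=[0.9346]  K=[0.5078]  nu=[-1.3922]  x^+=[-1.5048]  P^+=[0.2336]
step 3: x^-=[-1.6553]  P^-=[0.3827]  S=[0.8427]  K=[0.4541]  nu=[-0.6747]  x^+=[-1.9617]  P^+=[0.2089]
step 4: x^-=[-2.1578]  P^-=[0.3528]  S=[0.8128]  K=[0.4340]  nu=[4.0178]  x^+=[-0.4140]  P^+=[0.1997]
step 5: x^-=[-0.4554]  P^-=[0.3416]  S=[0.8016]  K=[0.4261]  nu=[0.4554]  x^+=[-0.2613]  P^+=[0.1960]

P_post[0,0] = 0.1960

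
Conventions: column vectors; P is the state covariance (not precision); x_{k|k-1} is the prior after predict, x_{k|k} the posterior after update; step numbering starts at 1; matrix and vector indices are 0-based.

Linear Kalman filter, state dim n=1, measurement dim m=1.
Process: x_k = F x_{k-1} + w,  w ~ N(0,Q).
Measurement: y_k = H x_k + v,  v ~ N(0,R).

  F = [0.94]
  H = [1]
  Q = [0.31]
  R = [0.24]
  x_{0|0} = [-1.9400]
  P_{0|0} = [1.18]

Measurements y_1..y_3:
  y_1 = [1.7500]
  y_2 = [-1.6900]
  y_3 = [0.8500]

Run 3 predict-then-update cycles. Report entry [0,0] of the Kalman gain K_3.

step 1: x^-=[-1.8236]  P^-=[1.3526]  S=[1.5926]  K=[0.8493]  nu=[3.5736]  x^+=[1.2115]  P^+=[0.2038]
step 2: x^-=[1.1388]  P^-=[0.4901]  S=[0.7301]  K=[0.6713]  nu=[-2.8288]  x^+=[-0.7601]  P^+=[0.1611]
step 3: x^-=[-0.7145]  P^-=[0.4524]  S=[0.6924]  K=[0.6534]  nu=[1.5645]  x^+=[0.3077]  P^+=[0.1568]

K[0,0] = 0.6534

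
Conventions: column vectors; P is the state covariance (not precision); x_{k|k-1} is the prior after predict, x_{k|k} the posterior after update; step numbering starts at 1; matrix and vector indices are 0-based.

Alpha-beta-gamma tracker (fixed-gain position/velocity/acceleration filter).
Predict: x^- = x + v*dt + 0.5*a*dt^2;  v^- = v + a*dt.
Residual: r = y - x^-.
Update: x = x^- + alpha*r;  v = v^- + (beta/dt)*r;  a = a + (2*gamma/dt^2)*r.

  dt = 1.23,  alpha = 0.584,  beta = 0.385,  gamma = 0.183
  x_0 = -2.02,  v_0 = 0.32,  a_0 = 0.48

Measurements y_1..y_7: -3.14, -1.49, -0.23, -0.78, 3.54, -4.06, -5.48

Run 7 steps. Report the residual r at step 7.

resid = -3.3511

step 1: x_pred=-1.2633  r=-1.8767  x^+=-2.3593  v^+=0.3230  a^+=0.0260
step 2: x_pred=-1.9424  r=0.4524  x^+=-1.6782  v^+=0.4965  a^+=0.1354
step 3: x_pred=-0.9650  r=0.7350  x^+=-0.5358  v^+=0.8932  a^+=0.3132
step 4: x_pred=0.7998  r=-1.5798  x^+=-0.1228  v^+=0.7840  a^+=-0.0689
step 5: x_pred=0.7893  r=2.7507  x^+=2.3957  v^+=1.5601  a^+=0.5965
step 6: x_pred=4.7659  r=-8.8259  x^+=-0.3884  v^+=-0.4687  a^+=-1.5387
step 7: x_pred=-2.1289  r=-3.3511  x^+=-4.0859  v^+=-3.4102  a^+=-2.3494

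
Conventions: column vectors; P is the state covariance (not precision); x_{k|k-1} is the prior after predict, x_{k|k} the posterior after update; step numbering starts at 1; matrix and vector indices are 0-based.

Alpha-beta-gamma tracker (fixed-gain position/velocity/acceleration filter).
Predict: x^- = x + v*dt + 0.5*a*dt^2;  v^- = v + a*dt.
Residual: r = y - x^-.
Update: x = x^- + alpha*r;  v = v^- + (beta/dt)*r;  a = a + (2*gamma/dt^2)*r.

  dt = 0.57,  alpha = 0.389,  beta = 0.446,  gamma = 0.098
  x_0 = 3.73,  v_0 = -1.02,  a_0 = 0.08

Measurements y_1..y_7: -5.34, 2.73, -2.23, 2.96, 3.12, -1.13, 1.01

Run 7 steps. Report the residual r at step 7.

step 1: x_pred=3.1616  r=-8.5016  x^+=-0.1455  v^+=-7.6265  a^+=-5.0487
step 2: x_pred=-5.3128  r=8.0428  x^+=-2.1842  v^+=-4.2111  a^+=-0.1968
step 3: x_pred=-4.6165  r=2.3865  x^+=-3.6881  v^+=-2.4560  a^+=1.2429
step 4: x_pred=-4.8861  r=7.8461  x^+=-1.8340  v^+=4.3917  a^+=5.9762
step 5: x_pred=1.6401  r=1.4799  x^+=2.2158  v^+=8.9561  a^+=6.8689
step 6: x_pred=8.4366  r=-9.5666  x^+=4.7152  v^+=5.3859  a^+=1.0978
step 7: x_pred=7.9635  r=-6.9535  x^+=5.2586  v^+=0.5708  a^+=-3.0970

resid = -6.9535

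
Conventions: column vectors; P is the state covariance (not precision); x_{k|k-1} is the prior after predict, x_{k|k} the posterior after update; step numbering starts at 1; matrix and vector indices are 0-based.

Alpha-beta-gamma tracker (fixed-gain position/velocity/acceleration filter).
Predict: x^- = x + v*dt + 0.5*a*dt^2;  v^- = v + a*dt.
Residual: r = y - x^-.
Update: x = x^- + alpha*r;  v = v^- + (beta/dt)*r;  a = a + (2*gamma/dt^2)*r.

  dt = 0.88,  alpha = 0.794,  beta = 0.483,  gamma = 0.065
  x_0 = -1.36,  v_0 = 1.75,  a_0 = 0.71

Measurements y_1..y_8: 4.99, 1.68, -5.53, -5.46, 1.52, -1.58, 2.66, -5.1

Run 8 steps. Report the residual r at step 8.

step 1: x_pred=0.4549  r=4.5351  x^+=4.0558  v^+=4.8639  a^+=1.4713
step 2: x_pred=8.9057  r=-7.2257  x^+=3.1685  v^+=2.1928  a^+=0.2583
step 3: x_pred=5.1981  r=-10.7281  x^+=-3.3200  v^+=-3.4682  a^+=-1.5426
step 4: x_pred=-6.9693  r=1.5093  x^+=-5.7709  v^+=-3.9973  a^+=-1.2893
step 5: x_pred=-9.7878  r=11.3078  x^+=-0.8094  v^+=1.0746  a^+=0.6090
step 6: x_pred=0.3720  r=-1.9520  x^+=-1.1779  v^+=0.5391  a^+=0.2813
step 7: x_pred=-0.5946  r=3.2546  x^+=1.9896  v^+=2.5729  a^+=0.8277
step 8: x_pred=4.5742  r=-9.6742  x^+=-3.1071  v^+=-2.0085  a^+=-0.7964

resid = -9.6742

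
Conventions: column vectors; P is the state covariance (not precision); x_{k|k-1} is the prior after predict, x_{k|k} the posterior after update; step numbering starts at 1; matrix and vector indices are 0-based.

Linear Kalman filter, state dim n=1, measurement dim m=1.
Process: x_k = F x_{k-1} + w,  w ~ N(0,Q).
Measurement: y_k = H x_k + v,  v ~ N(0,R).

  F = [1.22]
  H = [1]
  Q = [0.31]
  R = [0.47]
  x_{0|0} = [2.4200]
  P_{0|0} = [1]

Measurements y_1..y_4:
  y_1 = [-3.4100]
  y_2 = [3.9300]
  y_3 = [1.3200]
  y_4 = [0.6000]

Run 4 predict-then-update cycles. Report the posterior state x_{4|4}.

x_post = [1.1158]

step 1: x^-=[2.9524]  P^-=[1.7984]  S=[2.2684]  K=[0.7928]  nu=[-6.3624]  x^+=[-2.0917]  P^+=[0.3726]
step 2: x^-=[-2.5519]  P^-=[0.8646]  S=[1.3346]  K=[0.6478]  nu=[6.4819]  x^+=[1.6473]  P^+=[0.3045]
step 3: x^-=[2.0097]  P^-=[0.7632]  S=[1.2332]  K=[0.6189]  nu=[-0.6897]  x^+=[1.5829]  P^+=[0.2909]
step 4: x^-=[1.9311]  P^-=[0.7429]  S=[1.2129]  K=[0.6125]  nu=[-1.3311]  x^+=[1.1158]  P^+=[0.2879]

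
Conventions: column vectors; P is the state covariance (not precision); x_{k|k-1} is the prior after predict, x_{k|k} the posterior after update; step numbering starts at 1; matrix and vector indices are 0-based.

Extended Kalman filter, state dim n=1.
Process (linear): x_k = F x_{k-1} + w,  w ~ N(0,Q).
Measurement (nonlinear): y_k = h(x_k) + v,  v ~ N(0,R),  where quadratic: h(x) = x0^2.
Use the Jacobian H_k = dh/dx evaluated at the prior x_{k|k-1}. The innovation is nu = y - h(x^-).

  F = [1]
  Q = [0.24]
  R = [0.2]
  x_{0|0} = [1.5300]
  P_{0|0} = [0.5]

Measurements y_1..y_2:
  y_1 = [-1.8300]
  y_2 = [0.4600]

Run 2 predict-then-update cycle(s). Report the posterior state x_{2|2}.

step 1: x^-=[1.5300]  P^-=[0.7400]  H_jac=[3.0600]  S=[7.1291]  K=[0.3176]  nu=[-4.1709]  x^+=[0.2052]  P^+=[0.0208]
step 2: x^-=[0.2052]  P^-=[0.2608]  H_jac=[0.4104]  S=[0.2439]  K=[0.4387]  nu=[0.4179]  x^+=[0.3885]  P^+=[0.2138]

x_post = [0.3885]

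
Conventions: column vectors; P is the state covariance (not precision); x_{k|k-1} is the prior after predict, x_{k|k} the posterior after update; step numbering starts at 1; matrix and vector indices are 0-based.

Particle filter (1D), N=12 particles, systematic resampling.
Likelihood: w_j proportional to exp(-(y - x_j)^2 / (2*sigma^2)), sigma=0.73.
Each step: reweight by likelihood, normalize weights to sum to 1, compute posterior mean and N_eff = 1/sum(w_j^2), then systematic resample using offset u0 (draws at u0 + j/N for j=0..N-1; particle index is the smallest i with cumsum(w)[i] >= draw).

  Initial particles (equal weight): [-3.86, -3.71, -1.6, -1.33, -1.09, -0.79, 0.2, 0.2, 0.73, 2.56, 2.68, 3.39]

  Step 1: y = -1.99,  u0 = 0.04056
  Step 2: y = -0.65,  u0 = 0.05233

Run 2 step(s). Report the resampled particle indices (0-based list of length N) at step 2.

step 1: w=[0.0158, 0.0262, 0.3641, 0.2791, 0.1964, 0.1087, 0.0047, 0.0047, 0.0004, 0.0000, 0.0000, 0.0000]  mean=-1.4095  Neff=3.8194  idx=[1, 2, 2, 2, 2, 3, 3, 3, 4, 4, 4, 5]
step 2: w=[0.0000, 0.0600, 0.0600, 0.0600, 0.0600, 0.0907, 0.0907, 0.0907, 0.1167, 0.1167, 0.1167, 0.1374]  mean=-1.2366  Neff=10.1125  idx=[1, 3, 4, 5, 6, 7, 8, 9, 9, 10, 11, 11]

resampled_idx = [1, 3, 4, 5, 6, 7, 8, 9, 9, 10, 11, 11]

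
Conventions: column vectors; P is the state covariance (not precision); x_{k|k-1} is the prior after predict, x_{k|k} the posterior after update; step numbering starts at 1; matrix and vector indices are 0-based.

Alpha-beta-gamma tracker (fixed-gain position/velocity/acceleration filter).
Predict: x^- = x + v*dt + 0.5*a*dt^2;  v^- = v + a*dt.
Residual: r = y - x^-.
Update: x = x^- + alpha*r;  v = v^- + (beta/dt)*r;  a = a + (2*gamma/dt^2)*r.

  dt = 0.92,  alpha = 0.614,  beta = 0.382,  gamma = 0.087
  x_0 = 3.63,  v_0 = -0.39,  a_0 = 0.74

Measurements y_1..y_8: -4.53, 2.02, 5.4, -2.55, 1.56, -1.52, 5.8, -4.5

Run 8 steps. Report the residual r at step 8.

resid = -9.8368

step 1: x_pred=3.5844  r=-8.1144  x^+=-1.3979  v^+=-3.0784  a^+=-0.9281
step 2: x_pred=-4.6228  r=6.6428  x^+=-0.5441  v^+=-1.1741  a^+=0.4375
step 3: x_pred=-1.4391  r=6.8391  x^+=2.7601  v^+=2.0681  a^+=1.8434
step 4: x_pred=5.4429  r=-7.9929  x^+=0.5353  v^+=0.4453  a^+=0.2003
step 5: x_pred=1.0297  r=0.5303  x^+=1.3553  v^+=0.8498  a^+=0.3093
step 6: x_pred=2.2680  r=-3.7880  x^+=-0.0578  v^+=-0.4385  a^+=-0.4694
step 7: x_pred=-0.6599  r=6.4599  x^+=3.3065  v^+=1.8119  a^+=0.8586
step 8: x_pred=5.3368  r=-9.8368  x^+=-0.7030  v^+=-1.4826  a^+=-1.1636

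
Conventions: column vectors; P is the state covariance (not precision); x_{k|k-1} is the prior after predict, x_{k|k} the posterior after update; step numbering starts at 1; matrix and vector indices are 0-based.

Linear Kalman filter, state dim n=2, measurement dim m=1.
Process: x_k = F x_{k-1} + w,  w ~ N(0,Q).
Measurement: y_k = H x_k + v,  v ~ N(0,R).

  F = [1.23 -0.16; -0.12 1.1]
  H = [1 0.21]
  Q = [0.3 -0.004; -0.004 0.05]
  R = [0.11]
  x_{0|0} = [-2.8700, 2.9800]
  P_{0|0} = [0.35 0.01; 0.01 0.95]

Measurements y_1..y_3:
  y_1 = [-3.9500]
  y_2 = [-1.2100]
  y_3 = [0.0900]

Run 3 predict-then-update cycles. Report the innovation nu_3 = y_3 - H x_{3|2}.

step 1: x^-=[-4.0069, 3.6224]  P^-=[0.8499 -0.2091; -0.2091 1.2019]  S=[0.9251]  K=[0.8713; 0.0468]  nu=[-0.7038]  x^+=[-4.6201, 3.5895]  P^+=[0.1477 -0.2468; -0.2468 1.1999]
step 2: x^-=[-6.2570, 4.5028]  P^-=[0.6513 -0.5757; -0.5757 1.5691]  S=[0.5887]  K=[0.9010; -0.4181]  nu=[4.1014]  x^+=[-2.5618, 2.7879]  P^+=[0.1734 -0.3539; -0.3539 1.4662]
step 3: x^-=[-3.5971, 3.3741]  P^-=[0.7392 -0.7733; -0.7733 1.9200]  S=[0.6091]  K=[0.9470; -0.6076]  nu=[2.9785]  x^+=[-0.7764, 1.5645]  P^+=[0.1930 -0.4228; -0.4228 1.6952]

innov = [2.9785]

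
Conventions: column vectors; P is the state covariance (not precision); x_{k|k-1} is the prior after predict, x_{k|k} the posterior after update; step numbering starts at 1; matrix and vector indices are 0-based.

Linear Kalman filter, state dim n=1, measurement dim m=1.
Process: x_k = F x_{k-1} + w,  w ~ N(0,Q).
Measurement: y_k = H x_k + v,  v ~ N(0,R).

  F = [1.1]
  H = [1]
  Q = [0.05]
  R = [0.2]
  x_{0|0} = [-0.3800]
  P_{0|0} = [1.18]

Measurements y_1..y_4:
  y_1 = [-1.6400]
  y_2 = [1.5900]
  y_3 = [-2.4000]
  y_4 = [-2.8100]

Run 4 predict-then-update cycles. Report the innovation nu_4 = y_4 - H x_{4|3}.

step 1: x^-=[-0.4180]  P^-=[1.4778]  S=[1.6778]  K=[0.8808]  nu=[-1.2220]  x^+=[-1.4943]  P^+=[0.1762]
step 2: x^-=[-1.6438]  P^-=[0.2632]  S=[0.4632]  K=[0.5682]  nu=[3.2338]  x^+=[0.1936]  P^+=[0.1136]
step 3: x^-=[0.2129]  P^-=[0.1875]  S=[0.3875]  K=[0.4839]  nu=[-2.6129]  x^+=[-1.0514]  P^+=[0.0968]
step 4: x^-=[-1.1565]  P^-=[0.1671]  S=[0.3671]  K=[0.4552]  nu=[-1.6535]  x^+=[-1.9092]  P^+=[0.0910]

innov = [-1.6535]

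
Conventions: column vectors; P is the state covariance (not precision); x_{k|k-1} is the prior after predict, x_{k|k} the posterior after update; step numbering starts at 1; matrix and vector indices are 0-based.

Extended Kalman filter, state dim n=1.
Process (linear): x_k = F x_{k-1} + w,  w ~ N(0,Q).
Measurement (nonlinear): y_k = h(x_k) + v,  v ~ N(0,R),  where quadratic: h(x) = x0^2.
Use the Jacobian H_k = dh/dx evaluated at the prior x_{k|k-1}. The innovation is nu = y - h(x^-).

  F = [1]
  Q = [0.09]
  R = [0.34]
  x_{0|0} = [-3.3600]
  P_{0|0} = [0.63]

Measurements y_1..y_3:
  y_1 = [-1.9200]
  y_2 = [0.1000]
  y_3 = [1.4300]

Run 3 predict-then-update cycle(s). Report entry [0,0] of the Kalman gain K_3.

step 1: x^-=[-3.3600]  P^-=[0.7200]  H_jac=[-6.7200]  S=[32.8540]  K=[-0.1473]  nu=[-13.2096]  x^+=[-1.4146]  P^+=[0.0075]
step 2: x^-=[-1.4146]  P^-=[0.0975]  H_jac=[-2.8293]  S=[1.1201]  K=[-0.2462]  nu=[-1.9012]  x^+=[-0.9466]  P^+=[0.0296]
step 3: x^-=[-0.9466]  P^-=[0.1196]  H_jac=[-1.8933]  S=[0.7686]  K=[-0.2945]  nu=[0.5339]  x^+=[-1.1039]  P^+=[0.0529]

K[0,0] = -0.2945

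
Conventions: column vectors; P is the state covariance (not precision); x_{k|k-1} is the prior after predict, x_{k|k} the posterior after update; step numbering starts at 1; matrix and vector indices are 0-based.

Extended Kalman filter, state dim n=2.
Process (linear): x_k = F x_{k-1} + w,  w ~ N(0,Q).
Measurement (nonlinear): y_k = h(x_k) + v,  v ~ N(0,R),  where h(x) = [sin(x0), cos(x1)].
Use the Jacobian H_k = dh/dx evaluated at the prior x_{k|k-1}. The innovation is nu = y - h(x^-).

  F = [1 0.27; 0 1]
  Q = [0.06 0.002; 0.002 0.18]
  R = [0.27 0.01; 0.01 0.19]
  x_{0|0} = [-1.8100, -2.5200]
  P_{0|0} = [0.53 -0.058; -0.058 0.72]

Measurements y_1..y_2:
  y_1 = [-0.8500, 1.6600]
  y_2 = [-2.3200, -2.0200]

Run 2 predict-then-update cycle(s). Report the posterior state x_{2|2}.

x_post = [-1.3473, 1.0323]

step 1: x^-=[-2.4904, -2.5200]  P^-=[0.6112 0.1384; 0.1384 0.9000]  H_jac=[-0.7954 0.0000; 0.0000 0.5823]  S=[0.6566 -0.0541; -0.0541 0.4952]  K=[-0.7335 0.0826; -0.0812 1.0495]  nu=[-0.2439, 2.4730]  x^+=[-2.1072, 0.0951]  P^+=[0.2480 0.0144; 0.0144 0.3410]
step 2: x^-=[-2.0815, 0.0951]  P^-=[0.3406 0.1084; 0.1084 0.5210]  H_jac=[-0.4888 0.0000; 0.0000 -0.0950]  S=[0.3514 0.0150; 0.0150 0.1947]  K=[-0.4731 -0.0164; -0.1404 -0.2434]  nu=[-1.4476, -3.0155]  x^+=[-1.3473, 1.0323]  P^+=[0.2616 0.0826; 0.0826 0.5015]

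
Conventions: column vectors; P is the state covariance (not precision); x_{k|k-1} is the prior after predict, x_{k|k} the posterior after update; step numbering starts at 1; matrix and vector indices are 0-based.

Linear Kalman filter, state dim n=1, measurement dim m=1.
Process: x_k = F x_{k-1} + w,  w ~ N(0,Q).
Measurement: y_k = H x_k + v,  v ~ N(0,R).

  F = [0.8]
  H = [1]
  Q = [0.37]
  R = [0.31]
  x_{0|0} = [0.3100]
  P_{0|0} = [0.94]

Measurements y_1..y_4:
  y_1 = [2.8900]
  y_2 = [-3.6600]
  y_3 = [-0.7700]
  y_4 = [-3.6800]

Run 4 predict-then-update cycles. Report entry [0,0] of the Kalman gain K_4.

K[0,0] = 0.6134

step 1: x^-=[0.2480]  P^-=[0.9716]  S=[1.2816]  K=[0.7581]  nu=[2.6420]  x^+=[2.2509]  P^+=[0.2350]
step 2: x^-=[1.8008]  P^-=[0.5204]  S=[0.8304]  K=[0.6267]  nu=[-5.4608]  x^+=[-1.6214]  P^+=[0.1943]
step 3: x^-=[-1.2972]  P^-=[0.4943]  S=[0.8043]  K=[0.6146]  nu=[0.5272]  x^+=[-0.9732]  P^+=[0.1905]
step 4: x^-=[-0.7785]  P^-=[0.4919]  S=[0.8019]  K=[0.6134]  nu=[-2.9015]  x^+=[-2.5584]  P^+=[0.1902]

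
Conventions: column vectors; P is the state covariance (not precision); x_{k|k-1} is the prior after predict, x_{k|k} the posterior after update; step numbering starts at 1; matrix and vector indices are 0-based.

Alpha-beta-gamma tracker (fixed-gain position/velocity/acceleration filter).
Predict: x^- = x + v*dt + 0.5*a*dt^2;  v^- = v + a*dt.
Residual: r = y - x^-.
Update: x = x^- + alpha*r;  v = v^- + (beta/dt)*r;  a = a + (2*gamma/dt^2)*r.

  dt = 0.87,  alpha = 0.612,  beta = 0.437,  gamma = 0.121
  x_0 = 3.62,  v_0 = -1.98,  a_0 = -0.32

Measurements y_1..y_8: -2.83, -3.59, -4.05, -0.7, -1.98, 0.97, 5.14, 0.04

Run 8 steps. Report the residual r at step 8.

resid = -12.4865

step 1: x_pred=1.7763  r=-4.6063  x^+=-1.0428  v^+=-4.5721  a^+=-1.7927
step 2: x_pred=-5.6990  r=2.1090  x^+=-4.4083  v^+=-5.0725  a^+=-1.1185
step 3: x_pred=-9.2446  r=5.1946  x^+=-6.0655  v^+=-3.4363  a^+=0.5424
step 4: x_pred=-8.8498  r=8.1498  x^+=-3.8621  v^+=1.1292  a^+=3.1481
step 5: x_pred=-1.6883  r=-0.2917  x^+=-1.8668  v^+=3.7216  a^+=3.0548
step 6: x_pred=2.5270  r=-1.5570  x^+=1.5741  v^+=5.5972  a^+=2.5570
step 7: x_pred=7.4114  r=-2.2714  x^+=6.0213  v^+=6.6809  a^+=1.8308
step 8: x_pred=12.5265  r=-12.4865  x^+=4.8848  v^+=2.0017  a^+=-2.1615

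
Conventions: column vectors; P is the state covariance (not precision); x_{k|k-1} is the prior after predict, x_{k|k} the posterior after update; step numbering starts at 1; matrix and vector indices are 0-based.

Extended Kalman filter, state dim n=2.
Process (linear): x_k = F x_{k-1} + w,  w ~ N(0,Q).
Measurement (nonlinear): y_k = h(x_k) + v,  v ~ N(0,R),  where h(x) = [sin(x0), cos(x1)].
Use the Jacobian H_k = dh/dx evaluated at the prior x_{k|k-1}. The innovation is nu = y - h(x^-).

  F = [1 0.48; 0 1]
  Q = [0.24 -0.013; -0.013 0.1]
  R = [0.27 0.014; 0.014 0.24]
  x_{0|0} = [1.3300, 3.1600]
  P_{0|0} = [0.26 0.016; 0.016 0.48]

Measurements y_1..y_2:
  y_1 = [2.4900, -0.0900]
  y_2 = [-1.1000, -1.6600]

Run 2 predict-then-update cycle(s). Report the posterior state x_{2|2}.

step 1: x^-=[2.8468, 3.1600]  P^-=[0.6260 0.2334; 0.2334 0.5800]  H_jac=[-0.9569 0.0000; 0.0000 0.0184]  S=[0.8431 0.0099; 0.0099 0.2402]  K=[-0.7110 0.0472; -0.2655 0.0554]  nu=[2.1995, 0.9098]  x^+=[1.3260, 2.6263]  P^+=[0.1999 0.0741; 0.0741 0.5201]
step 2: x^-=[2.5866, 2.6263]  P^-=[0.6309 0.3108; 0.3108 0.6201]  H_jac=[-0.8499 0.0000; 0.0000 -0.4928]  S=[0.7257 0.1441; 0.1441 0.3906]  K=[-0.7133 -0.1288; -0.2250 -0.6993]  nu=[-1.6269, -0.7898]  x^+=[3.8488, 3.5448]  P^+=[0.2287 0.0830; 0.0830 0.3470]

x_post = [3.8488, 3.5448]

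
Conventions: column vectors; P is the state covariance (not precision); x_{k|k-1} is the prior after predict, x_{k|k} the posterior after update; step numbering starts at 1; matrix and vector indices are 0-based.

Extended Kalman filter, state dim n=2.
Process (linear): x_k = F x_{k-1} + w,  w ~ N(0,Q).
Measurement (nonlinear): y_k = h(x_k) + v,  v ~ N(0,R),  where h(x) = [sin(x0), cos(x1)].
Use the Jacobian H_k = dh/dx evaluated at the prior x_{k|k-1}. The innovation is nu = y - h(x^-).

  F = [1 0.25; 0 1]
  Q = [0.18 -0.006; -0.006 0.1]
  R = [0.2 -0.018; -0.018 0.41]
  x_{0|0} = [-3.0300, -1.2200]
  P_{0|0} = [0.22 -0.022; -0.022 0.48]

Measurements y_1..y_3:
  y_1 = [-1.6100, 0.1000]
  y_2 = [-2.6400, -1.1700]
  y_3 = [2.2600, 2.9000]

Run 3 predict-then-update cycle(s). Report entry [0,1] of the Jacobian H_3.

H_jac[0,1] = 0.0000

step 1: x^-=[-3.3350, -1.2200]  P^-=[0.4190 0.0920; 0.0920 0.5800]  H_jac=[-0.9814 0.0000; 0.0000 0.9391]  S=[0.6035 -0.1028; -0.1028 0.9215]  K=[-0.6782 0.0181; -0.0499 0.5855]  nu=[-1.8022, -0.2436]  x^+=[-2.1171, -1.2728]  P^+=[0.1386 0.0209; 0.0209 0.2566]
step 2: x^-=[-2.4353, -1.2728]  P^-=[0.3450 0.0791; 0.0791 0.3566]  H_jac=[-0.7608 0.0000; 0.0000 0.9559]  S=[0.3997 -0.0755; -0.0755 0.7358]  K=[-0.6499 0.0360; -0.0642 0.4566]  nu=[-1.9910, -1.4636]  x^+=[-1.1940, -1.8133]  P^+=[0.1717 0.0277; 0.0277 0.1971]
step 3: x^-=[-1.6473, -1.8133]  P^-=[0.3779 0.0710; 0.0710 0.2971]  H_jac=[-0.0764 0.0000; 0.0000 0.9707]  S=[0.2022 -0.0233; -0.0233 0.6899]  K=[-0.1319 0.0954; 0.0213 0.4187]  nu=[3.2571, 3.1401]  x^+=[-1.7774, -0.4290]  P^+=[0.3675 0.0427; 0.0427 0.1764]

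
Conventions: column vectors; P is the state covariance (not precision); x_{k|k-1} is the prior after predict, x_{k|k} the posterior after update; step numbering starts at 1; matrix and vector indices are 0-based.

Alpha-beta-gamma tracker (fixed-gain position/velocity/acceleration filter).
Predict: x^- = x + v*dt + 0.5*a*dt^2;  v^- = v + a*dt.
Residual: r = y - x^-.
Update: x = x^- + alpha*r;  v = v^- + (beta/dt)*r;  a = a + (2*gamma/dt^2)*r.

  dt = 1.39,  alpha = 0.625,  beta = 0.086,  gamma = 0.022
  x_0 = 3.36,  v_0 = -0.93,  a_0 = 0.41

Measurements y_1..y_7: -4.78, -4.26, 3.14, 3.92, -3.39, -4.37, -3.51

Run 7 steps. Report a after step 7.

step 1: x_pred=2.4634  r=-7.2434  x^+=-2.0637  v^+=-0.8083  a^+=0.2450
step 2: x_pred=-2.9505  r=-1.3095  x^+=-3.7689  v^+=-0.5487  a^+=0.2152
step 3: x_pred=-4.3236  r=7.4636  x^+=0.3411  v^+=0.2123  a^+=0.3852
step 4: x_pred=1.0083  r=2.9117  x^+=2.8281  v^+=0.9278  a^+=0.4515
step 5: x_pred=4.5540  r=-7.9440  x^+=-0.4110  v^+=1.0639  a^+=0.2706
step 6: x_pred=1.3293  r=-5.6993  x^+=-2.2328  v^+=1.0874  a^+=0.1408
step 7: x_pred=-0.5852  r=-2.9248  x^+=-2.4132  v^+=1.1022  a^+=0.0742

a_post = 0.0742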